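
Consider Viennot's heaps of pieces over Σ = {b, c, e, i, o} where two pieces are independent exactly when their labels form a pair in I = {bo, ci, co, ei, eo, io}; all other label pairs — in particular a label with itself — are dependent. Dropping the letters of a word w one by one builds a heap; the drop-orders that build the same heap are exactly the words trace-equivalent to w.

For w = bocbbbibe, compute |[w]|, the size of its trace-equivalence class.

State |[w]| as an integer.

#0=b has no predecessor
#1=o has no predecessor
#2=c depends on [0:b]
#3=b depends on [2:c]
#4=b depends on [3:b]
#5=b depends on [4:b]
#6=i depends on [5:b]
#7=b depends on [6:i]
#8=e depends on [7:b]
sources: [0:b, 1:o]
N(rest) = Σ N(rest − s) over sources s of rest; N(one piece) = 1:
  size 1 → [1]=1  [8]=1
  size 2 → [1,8]=2  [7,8]=1
  size 3 → [1,7,8]=3  [6,7,8]=1
  size 4 → [1,6,7,8]=4  [5,6,7,8]=1
  size 5 → [1,5,6,7,8]=5  [4,5,6,7,8]=1
  size 6 → [1,4,5,6,7,8]=6  [3,4,5,6,7,8]=1
  size 7 → [1,3,4,5,6,7,8]=7  [2,3,4,5,6,7,8]=1
  first=0(b) contributes 8
  first=1(o) contributes 1
|[w]| = 9

9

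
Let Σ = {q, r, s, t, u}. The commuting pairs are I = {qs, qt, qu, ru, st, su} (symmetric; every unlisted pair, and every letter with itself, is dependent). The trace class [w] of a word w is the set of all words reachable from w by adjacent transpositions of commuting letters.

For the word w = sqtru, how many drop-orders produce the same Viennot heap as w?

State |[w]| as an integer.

18

#0=s has no predecessor
#1=q has no predecessor
#2=t has no predecessor
#3=r depends on [0:s, 1:q, 2:t]
#4=u depends on [2:t]
sources: [0:s, 1:q, 2:t]
N(rest) = Σ N(rest − s) over sources s of rest; N(one piece) = 1:
  size 1 → [3]=1  [4]=1
  size 2 → [0,3]=1  [1,3]=1  [3,4]=2
  size 3 → [0,1,3]=2  [0,3,4]=3  [1,3,4]=3  [2,3,4]=2
  first=0(s) contributes 5
  first=1(q) contributes 5
  first=2(t) contributes 8
|[w]| = 18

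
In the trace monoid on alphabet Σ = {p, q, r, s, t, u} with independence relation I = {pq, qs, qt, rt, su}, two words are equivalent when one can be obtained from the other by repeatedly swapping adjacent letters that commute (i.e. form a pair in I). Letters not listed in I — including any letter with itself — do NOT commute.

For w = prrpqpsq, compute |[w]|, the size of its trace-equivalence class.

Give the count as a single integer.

10

piece 0:p — minimal
piece 1:r rests on {0:p}
piece 2:r rests on {1:r}
piece 3:p rests on {2:r}
piece 4:q rests on {2:r}
piece 5:p rests on {3:p}
piece 6:s rests on {5:p}
piece 7:q rests on {4:q}
minimal pieces: {0:p}
ways to finish when only these pieces remain (= sum over removing one remaining piece with nothing left below it):
  1 left: {6}→1  {7}→1
  2 left: {4,7}→1  {5,6}→1  {6,7}→2
  3 left: {3,5,6}→1  {4,6,7}→3  {5,6,7}→3
  4 left: {3,5,6,7}→4  {4,5,6,7}→6
  5 left: {3,4,5,6,7}→10
  6 left: {2,3,4,5,6,7}→10
  placing 0:p first → 10 extensions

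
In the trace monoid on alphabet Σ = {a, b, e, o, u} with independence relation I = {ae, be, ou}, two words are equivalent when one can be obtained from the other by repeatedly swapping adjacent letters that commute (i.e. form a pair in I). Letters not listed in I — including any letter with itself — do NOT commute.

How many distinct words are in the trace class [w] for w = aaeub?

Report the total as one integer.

3

0(a) covers ∅
1(a) covers 0:a
2(e) covers ∅
3(u) covers 1:a, 2:e
4(b) covers 3:u
floor of heap: 0:a, 2:e
completions by unplaced set U, small U first (add the entries for U minus each lowest piece of U):
  |U|=1: {4}:1
  |U|=2: {3,4}:1
  |U|=3: {1,3,4}:1  {2,3,4}:1
  start at 0(a): 2
  start at 2(e): 1
sum over floor = 3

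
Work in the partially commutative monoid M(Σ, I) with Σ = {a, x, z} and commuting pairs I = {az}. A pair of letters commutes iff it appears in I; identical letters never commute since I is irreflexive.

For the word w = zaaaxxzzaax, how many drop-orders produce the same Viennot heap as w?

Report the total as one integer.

24

0(z) covers ∅
1(a) covers ∅
2(a) covers 1:a
3(a) covers 2:a
4(x) covers 0:z, 3:a
5(x) covers 4:x
6(z) covers 5:x
7(z) covers 6:z
8(a) covers 5:x
9(a) covers 8:a
10(x) covers 7:z, 9:a
floor of heap: 0:z, 1:a
completions by unplaced set U, small U first (add the entries for U minus each lowest piece of U):
  |U|=1: {10}:1
  |U|=2: {7,10}:1  {9,10}:1
  |U|=3: {6,7,10}:1  {7,9,10}:2  {8,9,10}:1
  |U|=4: {6,7,9,10}:3  {7,8,9,10}:3
  |U|=5: {6,7,8,9,10}:6
  |U|=6: {5,6,7,8,9,10}:6
  |U|=7: {4,5,6,7,8,9,10}:6
  |U|=8: {0,4,5,6,7,8,9,10}:6  {3,4,5,6,7,8,9,10}:6
  |U|=9: {0,3,4,5,6,7,8,9,10}:12  {2,3,4,5,6,7,8,9,10}:6
  start at 0(z): 6
  start at 1(a): 18
sum over floor = 24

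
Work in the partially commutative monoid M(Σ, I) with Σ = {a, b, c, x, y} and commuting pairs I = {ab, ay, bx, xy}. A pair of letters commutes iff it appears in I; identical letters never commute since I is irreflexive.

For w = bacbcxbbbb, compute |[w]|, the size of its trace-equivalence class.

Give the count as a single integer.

piece 0:b — minimal
piece 1:a — minimal
piece 2:c rests on {0:b, 1:a}
piece 3:b rests on {2:c}
piece 4:c rests on {3:b}
piece 5:x rests on {4:c}
piece 6:b rests on {4:c}
piece 7:b rests on {6:b}
piece 8:b rests on {7:b}
piece 9:b rests on {8:b}
minimal pieces: {0:b, 1:a}
ways to finish when only these pieces remain (= sum over removing one remaining piece with nothing left below it):
  1 left: {5}→1  {9}→1
  2 left: {5,9}→2  {8,9}→1
  3 left: {5,8,9}→3  {7,8,9}→1
  4 left: {5,7,8,9}→4  {6,7,8,9}→1
  5 left: {5,6,7,8,9}→5
  6 left: {4,5,6,7,8,9}→5
  7 left: {3,4,5,6,7,8,9}→5
  8 left: {2,3,4,5,6,7,8,9}→5
  placing 0:b first → 5 extensions
  placing 1:a first → 5 extensions
total linear extensions = 10

10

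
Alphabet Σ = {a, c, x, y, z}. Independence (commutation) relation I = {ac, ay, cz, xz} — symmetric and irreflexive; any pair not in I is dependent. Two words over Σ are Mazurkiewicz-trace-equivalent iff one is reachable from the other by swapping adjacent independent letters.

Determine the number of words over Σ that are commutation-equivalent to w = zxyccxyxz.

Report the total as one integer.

4

#0=z has no predecessor
#1=x has no predecessor
#2=y depends on [0:z, 1:x]
#3=c depends on [2:y]
#4=c depends on [3:c]
#5=x depends on [4:c]
#6=y depends on [5:x]
#7=x depends on [6:y]
#8=z depends on [6:y]
sources: [0:z, 1:x]
N(rest) = Σ N(rest − s) over sources s of rest; N(one piece) = 1:
  size 1 → [7]=1  [8]=1
  size 2 → [7,8]=2
  size 3 → [6,7,8]=2
  size 4 → [5,6,7,8]=2
  size 5 → [4,5,6,7,8]=2
  size 6 → [3,4,5,6,7,8]=2
  size 7 → [2,3,4,5,6,7,8]=2
  first=0(z) contributes 2
  first=1(x) contributes 2
|[w]| = 4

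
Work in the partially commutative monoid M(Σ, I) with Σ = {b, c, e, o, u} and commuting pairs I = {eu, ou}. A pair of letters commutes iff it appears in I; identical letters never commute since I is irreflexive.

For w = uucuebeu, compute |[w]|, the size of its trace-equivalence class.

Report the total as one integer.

4

piece 0:u — minimal
piece 1:u rests on {0:u}
piece 2:c rests on {1:u}
piece 3:u rests on {2:c}
piece 4:e rests on {2:c}
piece 5:b rests on {3:u, 4:e}
piece 6:e rests on {5:b}
piece 7:u rests on {5:b}
minimal pieces: {0:u}
ways to finish when only these pieces remain (= sum over removing one remaining piece with nothing left below it):
  1 left: {6}→1  {7}→1
  2 left: {6,7}→2
  3 left: {5,6,7}→2
  4 left: {3,5,6,7}→2  {4,5,6,7}→2
  5 left: {3,4,5,6,7}→4
  6 left: {2,3,4,5,6,7}→4
  placing 0:u first → 4 extensions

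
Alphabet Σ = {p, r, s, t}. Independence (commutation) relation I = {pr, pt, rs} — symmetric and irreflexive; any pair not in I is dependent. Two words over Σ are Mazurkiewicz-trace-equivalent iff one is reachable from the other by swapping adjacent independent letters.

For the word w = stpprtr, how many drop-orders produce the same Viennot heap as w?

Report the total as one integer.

15

piece 0:s — minimal
piece 1:t rests on {0:s}
piece 2:p rests on {0:s}
piece 3:p rests on {2:p}
piece 4:r rests on {1:t}
piece 5:t rests on {4:r}
piece 6:r rests on {5:t}
minimal pieces: {0:s}
ways to finish when only these pieces remain (= sum over removing one remaining piece with nothing left below it):
  1 left: {3}→1  {6}→1
  2 left: {2,3}→1  {3,6}→2  {5,6}→1
  3 left: {2,3,6}→3  {3,5,6}→3  {4,5,6}→1
  4 left: {1,4,5,6}→1  {2,3,5,6}→6  {3,4,5,6}→4
  5 left: {1,3,4,5,6}→5  {2,3,4,5,6}→10
  placing 0:s first → 15 extensions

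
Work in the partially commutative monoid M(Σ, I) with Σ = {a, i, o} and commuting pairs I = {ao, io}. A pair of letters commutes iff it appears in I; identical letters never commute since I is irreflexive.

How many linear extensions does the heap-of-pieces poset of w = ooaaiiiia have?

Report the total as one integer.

drop 0:o onto floor
drop 1:o onto {0:o}
drop 2:a onto floor
drop 3:a onto {2:a}
drop 4:i onto {3:a}
drop 5:i onto {4:i}
drop 6:i onto {5:i}
drop 7:i onto {6:i}
drop 8:a onto {7:i}
ground layer = {0:o, 2:a}
drop-orders for the pieces not yet dropped (sum over which currently-grounded one goes next):
  1 to go: {1} 1  {8} 1
  2 to go: {0,1} 1  {1,8} 2  {7,8} 1
  3 to go: {0,1,8} 3  {1,7,8} 3  {6,7,8} 1
  4 to go: {0,1,7,8} 6  {1,6,7,8} 4  {5,6,7,8} 1
  5 to go: {0,1,6,7,8} 10  {1,5,6,7,8} 5  {4,5,6,7,8} 1
  6 to go: {0,1,5,6,7,8} 15  {1,4,5,6,7,8} 6  {3,4,5,6,7,8} 1
  7 to go: {0,1,4,5,6,7,8} 21  {1,3,4,5,6,7,8} 7  {2,3,4,5,6,7,8} 1
  if 0:o drops first: 8 orders
  if 2:a drops first: 28 orders
heap linearizations: 36

36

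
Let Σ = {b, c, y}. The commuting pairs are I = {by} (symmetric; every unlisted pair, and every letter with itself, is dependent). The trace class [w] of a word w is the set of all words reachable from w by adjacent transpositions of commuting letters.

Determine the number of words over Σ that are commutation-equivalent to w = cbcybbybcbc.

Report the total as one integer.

10

0(c) covers ∅
1(b) covers 0:c
2(c) covers 1:b
3(y) covers 2:c
4(b) covers 2:c
5(b) covers 4:b
6(y) covers 3:y
7(b) covers 5:b
8(c) covers 6:y, 7:b
9(b) covers 8:c
10(c) covers 9:b
floor of heap: 0:c
completions by unplaced set U, small U first (add the entries for U minus each lowest piece of U):
  |U|=1: {10}:1
  |U|=2: {9,10}:1
  |U|=3: {8,9,10}:1
  |U|=4: {6,8,9,10}:1  {7,8,9,10}:1
  |U|=5: {3,6,8,9,10}:1  {5,7,8,9,10}:1  {6,7,8,9,10}:2
  |U|=6: {3,6,7,8,9,10}:3  {4,5,7,8,9,10}:1  {5,6,7,8,9,10}:3
  |U|=7: {3,5,6,7,8,9,10}:6  {4,5,6,7,8,9,10}:4
  |U|=8: {3,4,5,6,7,8,9,10}:10
  |U|=9: {2,3,4,5,6,7,8,9,10}:10
  start at 0(c): 10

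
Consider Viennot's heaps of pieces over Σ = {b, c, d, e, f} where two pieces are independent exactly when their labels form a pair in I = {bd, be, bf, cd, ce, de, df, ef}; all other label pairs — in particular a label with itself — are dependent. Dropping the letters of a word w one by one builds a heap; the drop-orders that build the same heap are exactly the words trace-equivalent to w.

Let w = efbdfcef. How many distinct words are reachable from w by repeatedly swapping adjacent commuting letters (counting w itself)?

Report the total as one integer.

drop 0:e onto floor
drop 1:f onto floor
drop 2:b onto floor
drop 3:d onto floor
drop 4:f onto {1:f}
drop 5:c onto {2:b, 4:f}
drop 6:e onto {0:e}
drop 7:f onto {5:c}
ground layer = {0:e, 1:f, 2:b, 3:d}
drop-orders for the pieces not yet dropped (sum over which currently-grounded one goes next):
  1 to go: {3} 1  {6} 1  {7} 1
  2 to go: {0,6} 1  {3,6} 2  {3,7} 2  {5,7} 1  {6,7} 2
  3 to go: {0,3,6} 3  {0,6,7} 3  {2,5,7} 1  {3,5,7} 3  {3,6,7} 6  {4,5,7} 1  {5,6,7} 3
  4 to go: {0,3,6,7} 12  {0,5,6,7} 6  {1,4,5,7} 1  {2,3,5,7} 4  {2,4,5,7} 2  {2,5,6,7} 4  {3,4,5,7} 4  {3,5,6,7} 12  {4,5,6,7} 4
  5 to go: {0,2,5,6,7} 10  {0,3,5,6,7} 30  {0,4,5,6,7} 10  {1,2,4,5,7} 3  {1,3,4,5,7} 5  {1,4,5,6,7} 5  {2,3,4,5,7} 10  {2,3,5,6,7} 20  {2,4,5,6,7} 10  {3,4,5,6,7} 20
  6 to go: {0,1,4,5,6,7} 15  {0,2,3,5,6,7} 60  {0,2,4,5,6,7} 30  {0,3,4,5,6,7} 60  {1,2,3,4,5,7} 18  {1,2,4,5,6,7} 18  {1,3,4,5,6,7} 30  {2,3,4,5,6,7} 60
  if 0:e drops first: 126 orders
  if 1:f drops first: 210 orders
  if 2:b drops first: 105 orders
  if 3:d drops first: 63 orders
heap linearizations: 504

504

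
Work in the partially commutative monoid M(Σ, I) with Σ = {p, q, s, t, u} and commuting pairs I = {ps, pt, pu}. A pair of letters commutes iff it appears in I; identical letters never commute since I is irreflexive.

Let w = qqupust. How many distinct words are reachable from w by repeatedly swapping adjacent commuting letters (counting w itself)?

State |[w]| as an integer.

#0=q has no predecessor
#1=q depends on [0:q]
#2=u depends on [1:q]
#3=p depends on [1:q]
#4=u depends on [2:u]
#5=s depends on [4:u]
#6=t depends on [5:s]
sources: [0:q]
N(rest) = Σ N(rest − s) over sources s of rest; N(one piece) = 1:
  size 1 → [3]=1  [6]=1
  size 2 → [3,6]=2  [5,6]=1
  size 3 → [3,5,6]=3  [4,5,6]=1
  size 4 → [2,4,5,6]=1  [3,4,5,6]=4
  size 5 → [2,3,4,5,6]=5
  first=0(q) contributes 5

5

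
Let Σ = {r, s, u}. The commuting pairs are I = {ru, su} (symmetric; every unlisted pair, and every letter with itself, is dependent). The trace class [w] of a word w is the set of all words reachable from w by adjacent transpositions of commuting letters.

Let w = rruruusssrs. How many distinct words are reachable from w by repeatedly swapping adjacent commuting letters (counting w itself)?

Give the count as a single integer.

drop 0:r onto floor
drop 1:r onto {0:r}
drop 2:u onto floor
drop 3:r onto {1:r}
drop 4:u onto {2:u}
drop 5:u onto {4:u}
drop 6:s onto {3:r}
drop 7:s onto {6:s}
drop 8:s onto {7:s}
drop 9:r onto {8:s}
drop 10:s onto {9:r}
ground layer = {0:r, 2:u}
drop-orders for the pieces not yet dropped (sum over which currently-grounded one goes next):
  1 to go: {5} 1  {10} 1
  2 to go: {4,5} 1  {5,10} 2  {9,10} 1
  3 to go: {2,4,5} 1  {4,5,10} 3  {5,9,10} 3  {8,9,10} 1
  4 to go: {2,4,5,10} 4  {4,5,9,10} 6  {5,8,9,10} 4  {7,8,9,10} 1
  5 to go: {2,4,5,9,10} 10  {4,5,8,9,10} 10  {5,7,8,9,10} 5  {6,7,8,9,10} 1
  6 to go: {2,4,5,8,9,10} 20  {3,6,7,8,9,10} 1  {4,5,7,8,9,10} 15  {5,6,7,8,9,10} 6
  7 to go: {1,3,6,7,8,9,10} 1  {2,4,5,7,8,9,10} 35  {3,5,6,7,8,9,10} 7  {4,5,6,7,8,9,10} 21
  8 to go: {0,1,3,6,7,8,9,10} 1  {1,3,5,6,7,8,9,10} 8  {2,4,5,6,7,8,9,10} 56  {3,4,5,6,7,8,9,10} 28
  9 to go: {0,1,3,5,6,7,8,9,10} 9  {1,3,4,5,6,7,8,9,10} 36  {2,3,4,5,6,7,8,9,10} 84
  if 0:r drops first: 120 orders
  if 2:u drops first: 45 orders
heap linearizations: 165

165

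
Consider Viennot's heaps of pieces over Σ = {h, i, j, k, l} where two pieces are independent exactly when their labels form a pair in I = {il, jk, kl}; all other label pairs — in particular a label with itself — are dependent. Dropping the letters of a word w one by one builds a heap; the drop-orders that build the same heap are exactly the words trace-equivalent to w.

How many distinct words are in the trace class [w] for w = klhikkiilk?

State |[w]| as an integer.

14

drop 0:k onto floor
drop 1:l onto floor
drop 2:h onto {0:k, 1:l}
drop 3:i onto {2:h}
drop 4:k onto {3:i}
drop 5:k onto {4:k}
drop 6:i onto {5:k}
drop 7:i onto {6:i}
drop 8:l onto {2:h}
drop 9:k onto {7:i}
ground layer = {0:k, 1:l}
drop-orders for the pieces not yet dropped (sum over which currently-grounded one goes next):
  1 to go: {8} 1  {9} 1
  2 to go: {7,9} 1  {8,9} 2
  3 to go: {6,7,9} 1  {7,8,9} 3
  4 to go: {5,6,7,9} 1  {6,7,8,9} 4
  5 to go: {4,5,6,7,9} 1  {5,6,7,8,9} 5
  6 to go: {3,4,5,6,7,9} 1  {4,5,6,7,8,9} 6
  7 to go: {3,4,5,6,7,8,9} 7
  8 to go: {2,3,4,5,6,7,8,9} 7
  if 0:k drops first: 7 orders
  if 1:l drops first: 7 orders
heap linearizations: 14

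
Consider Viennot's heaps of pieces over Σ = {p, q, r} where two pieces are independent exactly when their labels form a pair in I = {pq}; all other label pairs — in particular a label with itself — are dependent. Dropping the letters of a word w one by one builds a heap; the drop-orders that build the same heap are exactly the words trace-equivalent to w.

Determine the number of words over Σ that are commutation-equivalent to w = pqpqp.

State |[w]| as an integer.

10

#0=p has no predecessor
#1=q has no predecessor
#2=p depends on [0:p]
#3=q depends on [1:q]
#4=p depends on [2:p]
sources: [0:p, 1:q]
N(rest) = Σ N(rest − s) over sources s of rest; N(one piece) = 1:
  size 1 → [3]=1  [4]=1
  size 2 → [1,3]=1  [2,4]=1  [3,4]=2
  size 3 → [0,2,4]=1  [1,3,4]=3  [2,3,4]=3
  first=0(p) contributes 6
  first=1(q) contributes 4
|[w]| = 10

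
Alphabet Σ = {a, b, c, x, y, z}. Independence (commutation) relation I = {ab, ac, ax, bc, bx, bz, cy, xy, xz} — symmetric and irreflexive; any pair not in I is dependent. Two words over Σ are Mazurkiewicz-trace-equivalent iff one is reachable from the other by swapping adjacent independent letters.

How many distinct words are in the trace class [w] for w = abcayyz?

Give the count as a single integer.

18

#0=a has no predecessor
#1=b has no predecessor
#2=c has no predecessor
#3=a depends on [0:a]
#4=y depends on [1:b, 3:a]
#5=y depends on [4:y]
#6=z depends on [2:c, 5:y]
sources: [0:a, 1:b, 2:c]
N(rest) = Σ N(rest − s) over sources s of rest; N(one piece) = 1:
  size 1 → [6]=1
  size 2 → [2,6]=1  [5,6]=1
  size 3 → [2,5,6]=2  [4,5,6]=1
  size 4 → [1,4,5,6]=1  [2,4,5,6]=3  [3,4,5,6]=1
  size 5 → [0,3,4,5,6]=1  [1,2,4,5,6]=4  [1,3,4,5,6]=2  [2,3,4,5,6]=4
  first=0(a) contributes 10
  first=1(b) contributes 5
  first=2(c) contributes 3
|[w]| = 18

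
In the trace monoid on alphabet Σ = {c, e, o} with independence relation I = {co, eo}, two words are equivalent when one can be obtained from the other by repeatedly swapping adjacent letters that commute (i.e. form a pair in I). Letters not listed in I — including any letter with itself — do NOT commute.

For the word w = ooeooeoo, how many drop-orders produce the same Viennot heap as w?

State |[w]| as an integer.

piece 0:o — minimal
piece 1:o rests on {0:o}
piece 2:e — minimal
piece 3:o rests on {1:o}
piece 4:o rests on {3:o}
piece 5:e rests on {2:e}
piece 6:o rests on {4:o}
piece 7:o rests on {6:o}
minimal pieces: {0:o, 2:e}
ways to finish when only these pieces remain (= sum over removing one remaining piece with nothing left below it):
  1 left: {5}→1  {7}→1
  2 left: {2,5}→1  {5,7}→2  {6,7}→1
  3 left: {2,5,7}→3  {4,6,7}→1  {5,6,7}→3
  4 left: {2,5,6,7}→6  {3,4,6,7}→1  {4,5,6,7}→4
  5 left: {1,3,4,6,7}→1  {2,4,5,6,7}→10  {3,4,5,6,7}→5
  6 left: {0,1,3,4,6,7}→1  {1,3,4,5,6,7}→6  {2,3,4,5,6,7}→15
  placing 0:o first → 21 extensions
  placing 2:e first → 7 extensions
total linear extensions = 28

28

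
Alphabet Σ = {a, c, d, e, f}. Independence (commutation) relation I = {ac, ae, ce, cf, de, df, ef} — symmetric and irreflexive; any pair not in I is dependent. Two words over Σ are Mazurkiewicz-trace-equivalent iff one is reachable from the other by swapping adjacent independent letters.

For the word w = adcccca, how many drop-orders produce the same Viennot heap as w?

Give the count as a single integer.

0(a) covers ∅
1(d) covers 0:a
2(c) covers 1:d
3(c) covers 2:c
4(c) covers 3:c
5(c) covers 4:c
6(a) covers 1:d
floor of heap: 0:a
completions by unplaced set U, small U first (add the entries for U minus each lowest piece of U):
  |U|=1: {5}:1  {6}:1
  |U|=2: {4,5}:1  {5,6}:2
  |U|=3: {3,4,5}:1  {4,5,6}:3
  |U|=4: {2,3,4,5}:1  {3,4,5,6}:4
  |U|=5: {2,3,4,5,6}:5
  start at 0(a): 5

5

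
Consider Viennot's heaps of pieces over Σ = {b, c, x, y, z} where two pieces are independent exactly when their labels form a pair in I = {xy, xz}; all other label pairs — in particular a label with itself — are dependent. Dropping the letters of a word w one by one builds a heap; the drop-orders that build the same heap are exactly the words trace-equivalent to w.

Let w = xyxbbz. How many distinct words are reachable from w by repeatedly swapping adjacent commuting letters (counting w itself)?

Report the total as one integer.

#0=x has no predecessor
#1=y has no predecessor
#2=x depends on [0:x]
#3=b depends on [1:y, 2:x]
#4=b depends on [3:b]
#5=z depends on [4:b]
sources: [0:x, 1:y]
N(rest) = Σ N(rest − s) over sources s of rest; N(one piece) = 1:
  size 1 → [5]=1
  size 2 → [4,5]=1
  size 3 → [3,4,5]=1
  size 4 → [1,3,4,5]=1  [2,3,4,5]=1
  first=0(x) contributes 2
  first=1(y) contributes 1
|[w]| = 3

3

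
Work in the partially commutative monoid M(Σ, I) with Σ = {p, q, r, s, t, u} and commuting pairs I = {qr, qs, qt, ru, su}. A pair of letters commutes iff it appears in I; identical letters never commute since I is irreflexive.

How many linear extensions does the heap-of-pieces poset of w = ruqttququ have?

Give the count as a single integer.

0(r) covers ∅
1(u) covers ∅
2(q) covers 1:u
3(t) covers 0:r, 1:u
4(t) covers 3:t
5(q) covers 2:q
6(u) covers 4:t, 5:q
7(q) covers 6:u
8(u) covers 7:q
floor of heap: 0:r, 1:u
completions by unplaced set U, small U first (add the entries for U minus each lowest piece of U):
  |U|=1: {8}:1
  |U|=2: {7,8}:1
  |U|=3: {6,7,8}:1
  |U|=4: {4,6,7,8}:1  {5,6,7,8}:1
  |U|=5: {2,5,6,7,8}:1  {3,4,6,7,8}:1  {4,5,6,7,8}:2
  |U|=6: {0,3,4,6,7,8}:1  {2,4,5,6,7,8}:3  {3,4,5,6,7,8}:3
  |U|=7: {0,3,4,5,6,7,8}:4  {2,3,4,5,6,7,8}:6
  start at 0(r): 6
  start at 1(u): 10
sum over floor = 16

16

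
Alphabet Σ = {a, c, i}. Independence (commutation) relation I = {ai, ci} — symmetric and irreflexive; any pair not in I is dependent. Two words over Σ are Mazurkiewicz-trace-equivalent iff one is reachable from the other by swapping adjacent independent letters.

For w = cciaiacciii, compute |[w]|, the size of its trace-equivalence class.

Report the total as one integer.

0(c) covers ∅
1(c) covers 0:c
2(i) covers ∅
3(a) covers 1:c
4(i) covers 2:i
5(a) covers 3:a
6(c) covers 5:a
7(c) covers 6:c
8(i) covers 4:i
9(i) covers 8:i
10(i) covers 9:i
floor of heap: 0:c, 2:i
completions by unplaced set U, small U first (add the entries for U minus each lowest piece of U):
  |U|=1: {7}:1  {10}:1
  |U|=2: {6,7}:1  {7,10}:2  {9,10}:1
  |U|=3: {5,6,7}:1  {6,7,10}:3  {7,9,10}:3  {8,9,10}:1
  |U|=4: {3,5,6,7}:1  {4,8,9,10}:1  {5,6,7,10}:4  {6,7,9,10}:6  {7,8,9,10}:4
  |U|=5: {1,3,5,6,7}:1  {2,4,8,9,10}:1  {3,5,6,7,10}:5  {4,7,8,9,10}:5  {5,6,7,9,10}:10  {6,7,8,9,10}:10
  |U|=6: {0,1,3,5,6,7}:1  {1,3,5,6,7,10}:6  {2,4,7,8,9,10}:6  {3,5,6,7,9,10}:15  {4,6,7,8,9,10}:15  {5,6,7,8,9,10}:20
  |U|=7: {0,1,3,5,6,7,10}:7  {1,3,5,6,7,9,10}:21  {2,4,6,7,8,9,10}:21  {3,5,6,7,8,9,10}:35  {4,5,6,7,8,9,10}:35
  |U|=8: {0,1,3,5,6,7,9,10}:28  {1,3,5,6,7,8,9,10}:56  {2,4,5,6,7,8,9,10}:56  {3,4,5,6,7,8,9,10}:70
  |U|=9: {0,1,3,5,6,7,8,9,10}:84  {1,3,4,5,6,7,8,9,10}:126  {2,3,4,5,6,7,8,9,10}:126
  start at 0(c): 252
  start at 2(i): 210
sum over floor = 462

462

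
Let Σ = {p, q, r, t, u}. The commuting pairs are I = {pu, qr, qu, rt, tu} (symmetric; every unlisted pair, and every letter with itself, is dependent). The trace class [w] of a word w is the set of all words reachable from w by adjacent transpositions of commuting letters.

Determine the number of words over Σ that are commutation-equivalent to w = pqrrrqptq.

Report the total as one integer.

drop 0:p onto floor
drop 1:q onto {0:p}
drop 2:r onto {0:p}
drop 3:r onto {2:r}
drop 4:r onto {3:r}
drop 5:q onto {1:q}
drop 6:p onto {4:r, 5:q}
drop 7:t onto {6:p}
drop 8:q onto {7:t}
ground layer = {0:p}
drop-orders for the pieces not yet dropped (sum over which currently-grounded one goes next):
  1 to go: {8} 1
  2 to go: {7,8} 1
  3 to go: {6,7,8} 1
  4 to go: {4,6,7,8} 1  {5,6,7,8} 1
  5 to go: {1,5,6,7,8} 1  {3,4,6,7,8} 1  {4,5,6,7,8} 2
  6 to go: {1,4,5,6,7,8} 3  {2,3,4,6,7,8} 1  {3,4,5,6,7,8} 3
  7 to go: {1,3,4,5,6,7,8} 6  {2,3,4,5,6,7,8} 4
  if 0:p drops first: 10 orders

10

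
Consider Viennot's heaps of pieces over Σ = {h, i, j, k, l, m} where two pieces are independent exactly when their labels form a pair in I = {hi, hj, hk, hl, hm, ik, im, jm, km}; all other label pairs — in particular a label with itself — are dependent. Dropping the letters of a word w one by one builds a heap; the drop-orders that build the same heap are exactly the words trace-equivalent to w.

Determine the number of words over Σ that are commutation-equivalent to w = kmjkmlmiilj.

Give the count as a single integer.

30

0(k) covers ∅
1(m) covers ∅
2(j) covers 0:k
3(k) covers 2:j
4(m) covers 1:m
5(l) covers 3:k, 4:m
6(m) covers 5:l
7(i) covers 5:l
8(i) covers 7:i
9(l) covers 6:m, 8:i
10(j) covers 9:l
floor of heap: 0:k, 1:m
completions by unplaced set U, small U first (add the entries for U minus each lowest piece of U):
  |U|=1: {10}:1
  |U|=2: {9,10}:1
  |U|=3: {6,9,10}:1  {8,9,10}:1
  |U|=4: {6,8,9,10}:2  {7,8,9,10}:1
  |U|=5: {6,7,8,9,10}:3
  |U|=6: {5,6,7,8,9,10}:3
  |U|=7: {3,5,6,7,8,9,10}:3  {4,5,6,7,8,9,10}:3
  |U|=8: {1,4,5,6,7,8,9,10}:3  {2,3,5,6,7,8,9,10}:3  {3,4,5,6,7,8,9,10}:6
  |U|=9: {0,2,3,5,6,7,8,9,10}:3  {1,3,4,5,6,7,8,9,10}:9  {2,3,4,5,6,7,8,9,10}:9
  start at 0(k): 18
  start at 1(m): 12
sum over floor = 30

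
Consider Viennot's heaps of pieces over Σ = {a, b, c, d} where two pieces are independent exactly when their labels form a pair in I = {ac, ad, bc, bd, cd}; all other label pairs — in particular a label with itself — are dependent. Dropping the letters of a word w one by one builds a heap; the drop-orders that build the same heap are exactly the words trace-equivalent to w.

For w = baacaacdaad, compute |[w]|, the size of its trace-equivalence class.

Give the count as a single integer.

0(b) covers ∅
1(a) covers 0:b
2(a) covers 1:a
3(c) covers ∅
4(a) covers 2:a
5(a) covers 4:a
6(c) covers 3:c
7(d) covers ∅
8(a) covers 5:a
9(a) covers 8:a
10(d) covers 7:d
floor of heap: 0:b, 3:c, 7:d
completions by unplaced set U, small U first (add the entries for U minus each lowest piece of U):
  |U|=1: {6}:1  {9}:1  {10}:1
  |U|=2: {3,6}:1  {6,9}:2  {6,10}:2  {7,10}:1  {8,9}:1  {9,10}:2
  |U|=3: {3,6,9}:3  {3,6,10}:3  {5,8,9}:1  {6,7,10}:3  {6,8,9}:3  {6,9,10}:6  {7,9,10}:3  {8,9,10}:3
  |U|=4: {3,6,7,10}:6  {3,6,8,9}:6  {3,6,9,10}:12  {4,5,8,9}:1  {5,6,8,9}:4  {5,8,9,10}:4  {6,7,9,10}:12  {6,8,9,10}:12  {7,8,9,10}:6
  |U|=5: {2,4,5,8,9}:1  {3,5,6,8,9}:10  {3,6,7,9,10}:30  {3,6,8,9,10}:30  {4,5,6,8,9}:5  {4,5,8,9,10}:5  {5,6,8,9,10}:20  {5,7,8,9,10}:10  {6,7,8,9,10}:30
  |U|=6: {1,2,4,5,8,9}:1  {2,4,5,6,8,9}:6  {2,4,5,8,9,10}:6  {3,4,5,6,8,9}:15  {3,5,6,8,9,10}:60  {3,6,7,8,9,10}:90  {4,5,6,8,9,10}:30  {4,5,7,8,9,10}:15  {5,6,7,8,9,10}:60
  |U|=7: {0,1,2,4,5,8,9}:1  {1,2,4,5,6,8,9}:7  {1,2,4,5,8,9,10}:7  {2,3,4,5,6,8,9}:21  {2,4,5,6,8,9,10}:42  {2,4,5,7,8,9,10}:21  {3,4,5,6,8,9,10}:105  {3,5,6,7,8,9,10}:210  {4,5,6,7,8,9,10}:105
  |U|=8: {0,1,2,4,5,6,8,9}:8  {0,1,2,4,5,8,9,10}:8  {1,2,3,4,5,6,8,9}:28  {1,2,4,5,6,8,9,10}:56  {1,2,4,5,7,8,9,10}:28  {2,3,4,5,6,8,9,10}:168  {2,4,5,6,7,8,9,10}:168  {3,4,5,6,7,8,9,10}:420
  |U|=9: {0,1,2,3,4,5,6,8,9}:36  {0,1,2,4,5,6,8,9,10}:72  {0,1,2,4,5,7,8,9,10}:36  {1,2,3,4,5,6,8,9,10}:252  {1,2,4,5,6,7,8,9,10}:252  {2,3,4,5,6,7,8,9,10}:756
  start at 0(b): 1260
  start at 3(c): 360
  start at 7(d): 360
sum over floor = 1980

1980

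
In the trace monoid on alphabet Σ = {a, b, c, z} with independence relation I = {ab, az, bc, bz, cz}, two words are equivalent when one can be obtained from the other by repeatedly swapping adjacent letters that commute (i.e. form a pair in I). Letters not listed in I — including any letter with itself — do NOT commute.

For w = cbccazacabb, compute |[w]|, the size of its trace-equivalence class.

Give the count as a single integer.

1320

#0=c has no predecessor
#1=b has no predecessor
#2=c depends on [0:c]
#3=c depends on [2:c]
#4=a depends on [3:c]
#5=z has no predecessor
#6=a depends on [4:a]
#7=c depends on [6:a]
#8=a depends on [7:c]
#9=b depends on [1:b]
#10=b depends on [9:b]
sources: [0:c, 1:b, 5:z]
N(rest) = Σ N(rest − s) over sources s of rest; N(one piece) = 1:
  size 1 → [5]=1  [8]=1  [10]=1
  size 2 → [5,8]=2  [5,10]=2  [7,8]=1  [8,10]=2  [9,10]=1
  size 3 → [1,9,10]=1  [5,7,8]=3  [5,8,10]=6  [5,9,10]=3  [6,7,8]=1  [7,8,10]=3  [8,9,10]=3
  size 4 → [1,5,9,10]=4  [1,8,9,10]=4  [4,6,7,8]=1  [5,6,7,8]=4  [5,7,8,10]=12  [5,8,9,10]=12  [6,7,8,10]=4  [7,8,9,10]=6
  size 5 → [1,5,8,9,10]=20  [1,7,8,9,10]=10  [3,4,6,7,8]=1  [4,5,6,7,8]=5  [4,6,7,8,10]=5  [5,6,7,8,10]=20  [5,7,8,9,10]=30  [6,7,8,9,10]=10
  size 6 → [1,5,7,8,9,10]=60  [1,6,7,8,9,10]=20  [2,3,4,6,7,8]=1  [3,4,5,6,7,8]=6  [3,4,6,7,8,10]=6  [4,5,6,7,8,10]=30  [4,6,7,8,9,10]=15  [5,6,7,8,9,10]=60
  size 7 → [0,2,3,4,6,7,8]=1  [1,4,6,7,8,9,10]=35  [1,5,6,7,8,9,10]=140  [2,3,4,5,6,7,8]=7  [2,3,4,6,7,8,10]=7  [3,4,5,6,7,8,10]=42  [3,4,6,7,8,9,10]=21  [4,5,6,7,8,9,10]=105
  size 8 → [0,2,3,4,5,6,7,8]=8  [0,2,3,4,6,7,8,10]=8  [1,3,4,6,7,8,9,10]=56  [1,4,5,6,7,8,9,10]=280  [2,3,4,5,6,7,8,10]=56  [2,3,4,6,7,8,9,10]=28  [3,4,5,6,7,8,9,10]=168
  size 9 → [0,2,3,4,5,6,7,8,10]=72  [0,2,3,4,6,7,8,9,10]=36  [1,2,3,4,6,7,8,9,10]=84  [1,3,4,5,6,7,8,9,10]=504  [2,3,4,5,6,7,8,9,10]=252
  first=0(c) contributes 840
  first=1(b) contributes 360
  first=5(z) contributes 120
|[w]| = 1320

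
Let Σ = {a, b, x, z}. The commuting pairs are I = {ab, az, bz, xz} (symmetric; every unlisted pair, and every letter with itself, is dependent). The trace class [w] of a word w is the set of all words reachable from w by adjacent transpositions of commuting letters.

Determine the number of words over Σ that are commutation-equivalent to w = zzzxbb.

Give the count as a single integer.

piece 0:z — minimal
piece 1:z rests on {0:z}
piece 2:z rests on {1:z}
piece 3:x — minimal
piece 4:b rests on {3:x}
piece 5:b rests on {4:b}
minimal pieces: {0:z, 3:x}
ways to finish when only these pieces remain (= sum over removing one remaining piece with nothing left below it):
  1 left: {2}→1  {5}→1
  2 left: {1,2}→1  {2,5}→2  {4,5}→1
  3 left: {0,1,2}→1  {1,2,5}→3  {2,4,5}→3  {3,4,5}→1
  4 left: {0,1,2,5}→4  {1,2,4,5}→6  {2,3,4,5}→4
  placing 0:z first → 10 extensions
  placing 3:x first → 10 extensions
total linear extensions = 20

20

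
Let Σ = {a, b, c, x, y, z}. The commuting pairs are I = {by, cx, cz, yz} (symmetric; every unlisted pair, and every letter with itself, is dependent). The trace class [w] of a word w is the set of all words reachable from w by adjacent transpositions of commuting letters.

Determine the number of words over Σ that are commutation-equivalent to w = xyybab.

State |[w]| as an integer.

3

0(x) covers ∅
1(y) covers 0:x
2(y) covers 1:y
3(b) covers 0:x
4(a) covers 2:y, 3:b
5(b) covers 4:a
floor of heap: 0:x
completions by unplaced set U, small U first (add the entries for U minus each lowest piece of U):
  |U|=1: {5}:1
  |U|=2: {4,5}:1
  |U|=3: {2,4,5}:1  {3,4,5}:1
  |U|=4: {1,2,4,5}:1  {2,3,4,5}:2
  start at 0(x): 3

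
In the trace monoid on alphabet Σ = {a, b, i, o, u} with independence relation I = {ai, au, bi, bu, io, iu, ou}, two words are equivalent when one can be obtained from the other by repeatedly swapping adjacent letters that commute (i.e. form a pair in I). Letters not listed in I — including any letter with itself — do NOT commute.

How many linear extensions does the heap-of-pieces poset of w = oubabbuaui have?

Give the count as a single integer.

840

#0=o has no predecessor
#1=u has no predecessor
#2=b depends on [0:o]
#3=a depends on [2:b]
#4=b depends on [3:a]
#5=b depends on [4:b]
#6=u depends on [1:u]
#7=a depends on [5:b]
#8=u depends on [6:u]
#9=i has no predecessor
sources: [0:o, 1:u, 9:i]
N(rest) = Σ N(rest − s) over sources s of rest; N(one piece) = 1:
  size 1 → [7]=1  [8]=1  [9]=1
  size 2 → [5,7]=1  [6,8]=1  [7,8]=2  [7,9]=2  [8,9]=2
  size 3 → [1,6,8]=1  [4,5,7]=1  [5,7,8]=3  [5,7,9]=3  [6,7,8]=3  [6,8,9]=3  [7,8,9]=6
  size 4 → [1,6,7,8]=4  [1,6,8,9]=4  [3,4,5,7]=1  [4,5,7,8]=4  [4,5,7,9]=4  [5,6,7,8]=6  [5,7,8,9]=12  [6,7,8,9]=12
  size 5 → [1,5,6,7,8]=10  [1,6,7,8,9]=20  [2,3,4,5,7]=1  [3,4,5,7,8]=5  [3,4,5,7,9]=5  [4,5,6,7,8]=10  [4,5,7,8,9]=20  [5,6,7,8,9]=30
  size 6 → [0,2,3,4,5,7]=1  [1,4,5,6,7,8]=20  [1,5,6,7,8,9]=60  [2,3,4,5,7,8]=6  [2,3,4,5,7,9]=6  [3,4,5,6,7,8]=15  [3,4,5,7,8,9]=30  [4,5,6,7,8,9]=60
  size 7 → [0,2,3,4,5,7,8]=7  [0,2,3,4,5,7,9]=7  [1,3,4,5,6,7,8]=35  [1,4,5,6,7,8,9]=140  [2,3,4,5,6,7,8]=21  [2,3,4,5,7,8,9]=42  [3,4,5,6,7,8,9]=105
  size 8 → [0,2,3,4,5,6,7,8]=28  [0,2,3,4,5,7,8,9]=56  [1,2,3,4,5,6,7,8]=56  [1,3,4,5,6,7,8,9]=280  [2,3,4,5,6,7,8,9]=168
  first=0(o) contributes 504
  first=1(u) contributes 252
  first=9(i) contributes 84
|[w]| = 840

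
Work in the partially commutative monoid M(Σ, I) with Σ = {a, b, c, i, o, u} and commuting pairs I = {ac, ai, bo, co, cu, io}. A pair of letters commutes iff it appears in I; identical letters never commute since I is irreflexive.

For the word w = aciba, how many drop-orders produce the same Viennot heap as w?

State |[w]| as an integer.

3

piece 0:a — minimal
piece 1:c — minimal
piece 2:i rests on {1:c}
piece 3:b rests on {0:a, 2:i}
piece 4:a rests on {3:b}
minimal pieces: {0:a, 1:c}
ways to finish when only these pieces remain (= sum over removing one remaining piece with nothing left below it):
  1 left: {4}→1
  2 left: {3,4}→1
  3 left: {0,3,4}→1  {2,3,4}→1
  placing 0:a first → 1 extensions
  placing 1:c first → 2 extensions
total linear extensions = 3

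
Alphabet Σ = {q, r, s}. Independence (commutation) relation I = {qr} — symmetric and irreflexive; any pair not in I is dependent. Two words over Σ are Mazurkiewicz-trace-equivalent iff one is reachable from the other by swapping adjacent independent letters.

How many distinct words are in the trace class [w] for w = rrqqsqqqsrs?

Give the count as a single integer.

piece 0:r — minimal
piece 1:r rests on {0:r}
piece 2:q — minimal
piece 3:q rests on {2:q}
piece 4:s rests on {1:r, 3:q}
piece 5:q rests on {4:s}
piece 6:q rests on {5:q}
piece 7:q rests on {6:q}
piece 8:s rests on {7:q}
piece 9:r rests on {8:s}
piece 10:s rests on {9:r}
minimal pieces: {0:r, 2:q}
ways to finish when only these pieces remain (= sum over removing one remaining piece with nothing left below it):
  1 left: {10}→1
  2 left: {9,10}→1
  3 left: {8,9,10}→1
  4 left: {7,8,9,10}→1
  5 left: {6,7,8,9,10}→1
  6 left: {5,6,7,8,9,10}→1
  7 left: {4,5,6,7,8,9,10}→1
  8 left: {1,4,5,6,7,8,9,10}→1  {3,4,5,6,7,8,9,10}→1
  9 left: {0,1,4,5,6,7,8,9,10}→1  {1,3,4,5,6,7,8,9,10}→2  {2,3,4,5,6,7,8,9,10}→1
  placing 0:r first → 3 extensions
  placing 2:q first → 3 extensions
total linear extensions = 6

6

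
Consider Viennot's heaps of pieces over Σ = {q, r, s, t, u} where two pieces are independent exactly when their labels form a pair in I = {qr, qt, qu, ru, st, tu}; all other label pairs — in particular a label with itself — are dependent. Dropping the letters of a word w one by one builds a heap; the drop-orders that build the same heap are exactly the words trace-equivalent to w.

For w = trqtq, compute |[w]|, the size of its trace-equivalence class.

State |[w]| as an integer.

drop 0:t onto floor
drop 1:r onto {0:t}
drop 2:q onto floor
drop 3:t onto {1:r}
drop 4:q onto {2:q}
ground layer = {0:t, 2:q}
drop-orders for the pieces not yet dropped (sum over which currently-grounded one goes next):
  1 to go: {3} 1  {4} 1
  2 to go: {1,3} 1  {2,4} 1  {3,4} 2
  3 to go: {0,1,3} 1  {1,3,4} 3  {2,3,4} 3
  if 0:t drops first: 6 orders
  if 2:q drops first: 4 orders
heap linearizations: 10

10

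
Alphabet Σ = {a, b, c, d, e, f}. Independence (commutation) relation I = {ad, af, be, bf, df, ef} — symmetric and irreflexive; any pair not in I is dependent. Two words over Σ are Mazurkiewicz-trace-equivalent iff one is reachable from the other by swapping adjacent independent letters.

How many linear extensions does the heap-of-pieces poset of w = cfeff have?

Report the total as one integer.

drop 0:c onto floor
drop 1:f onto {0:c}
drop 2:e onto {0:c}
drop 3:f onto {1:f}
drop 4:f onto {3:f}
ground layer = {0:c}
drop-orders for the pieces not yet dropped (sum over which currently-grounded one goes next):
  1 to go: {2} 1  {4} 1
  2 to go: {2,4} 2  {3,4} 1
  3 to go: {1,3,4} 1  {2,3,4} 3
  if 0:c drops first: 4 orders

4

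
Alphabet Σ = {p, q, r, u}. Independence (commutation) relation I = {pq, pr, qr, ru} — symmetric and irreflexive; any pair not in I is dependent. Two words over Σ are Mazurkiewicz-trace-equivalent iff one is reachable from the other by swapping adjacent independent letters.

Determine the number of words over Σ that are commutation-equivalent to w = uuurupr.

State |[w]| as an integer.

piece 0:u — minimal
piece 1:u rests on {0:u}
piece 2:u rests on {1:u}
piece 3:r — minimal
piece 4:u rests on {2:u}
piece 5:p rests on {4:u}
piece 6:r rests on {3:r}
minimal pieces: {0:u, 3:r}
ways to finish when only these pieces remain (= sum over removing one remaining piece with nothing left below it):
  1 left: {5}→1  {6}→1
  2 left: {3,6}→1  {4,5}→1  {5,6}→2
  3 left: {2,4,5}→1  {3,5,6}→3  {4,5,6}→3
  4 left: {1,2,4,5}→1  {2,4,5,6}→4  {3,4,5,6}→6
  5 left: {0,1,2,4,5}→1  {1,2,4,5,6}→5  {2,3,4,5,6}→10
  placing 0:u first → 15 extensions
  placing 3:r first → 6 extensions
total linear extensions = 21

21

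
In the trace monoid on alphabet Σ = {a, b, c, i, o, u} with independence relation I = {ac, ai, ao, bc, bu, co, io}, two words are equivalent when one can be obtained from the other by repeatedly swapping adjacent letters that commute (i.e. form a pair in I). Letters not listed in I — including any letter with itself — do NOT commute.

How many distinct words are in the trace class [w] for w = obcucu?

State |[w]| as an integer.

9

drop 0:o onto floor
drop 1:b onto {0:o}
drop 2:c onto floor
drop 3:u onto {0:o, 2:c}
drop 4:c onto {3:u}
drop 5:u onto {4:c}
ground layer = {0:o, 2:c}
drop-orders for the pieces not yet dropped (sum over which currently-grounded one goes next):
  1 to go: {1} 1  {5} 1
  2 to go: {1,5} 2  {4,5} 1
  3 to go: {1,4,5} 3  {3,4,5} 1
  4 to go: {1,3,4,5} 4  {2,3,4,5} 1
  if 0:o drops first: 5 orders
  if 2:c drops first: 4 orders
heap linearizations: 9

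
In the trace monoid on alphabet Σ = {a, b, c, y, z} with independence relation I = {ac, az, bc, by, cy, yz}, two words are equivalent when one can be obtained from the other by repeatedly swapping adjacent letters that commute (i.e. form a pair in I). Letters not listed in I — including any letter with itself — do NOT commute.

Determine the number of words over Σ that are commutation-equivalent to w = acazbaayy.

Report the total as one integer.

6

0(a) covers ∅
1(c) covers ∅
2(a) covers 0:a
3(z) covers 1:c
4(b) covers 2:a, 3:z
5(a) covers 4:b
6(a) covers 5:a
7(y) covers 6:a
8(y) covers 7:y
floor of heap: 0:a, 1:c
completions by unplaced set U, small U first (add the entries for U minus each lowest piece of U):
  |U|=1: {8}:1
  |U|=2: {7,8}:1
  |U|=3: {6,7,8}:1
  |U|=4: {5,6,7,8}:1
  |U|=5: {4,5,6,7,8}:1
  |U|=6: {2,4,5,6,7,8}:1  {3,4,5,6,7,8}:1
  |U|=7: {0,2,4,5,6,7,8}:1  {1,3,4,5,6,7,8}:1  {2,3,4,5,6,7,8}:2
  start at 0(a): 3
  start at 1(c): 3
sum over floor = 6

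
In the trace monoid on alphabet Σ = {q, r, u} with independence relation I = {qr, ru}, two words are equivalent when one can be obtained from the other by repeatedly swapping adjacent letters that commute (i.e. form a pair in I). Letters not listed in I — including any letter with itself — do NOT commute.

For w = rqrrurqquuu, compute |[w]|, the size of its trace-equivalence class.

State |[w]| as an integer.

#0=r has no predecessor
#1=q has no predecessor
#2=r depends on [0:r]
#3=r depends on [2:r]
#4=u depends on [1:q]
#5=r depends on [3:r]
#6=q depends on [4:u]
#7=q depends on [6:q]
#8=u depends on [7:q]
#9=u depends on [8:u]
#10=u depends on [9:u]
sources: [0:r, 1:q]
N(rest) = Σ N(rest − s) over sources s of rest; N(one piece) = 1:
  size 1 → [5]=1  [10]=1
  size 2 → [3,5]=1  [5,10]=2  [9,10]=1
  size 3 → [2,3,5]=1  [3,5,10]=3  [5,9,10]=3  [8,9,10]=1
  size 4 → [0,2,3,5]=1  [2,3,5,10]=4  [3,5,9,10]=6  [5,8,9,10]=4  [7,8,9,10]=1
  size 5 → [0,2,3,5,10]=5  [2,3,5,9,10]=10  [3,5,8,9,10]=10  [5,7,8,9,10]=5  [6,7,8,9,10]=1
  size 6 → [0,2,3,5,9,10]=15  [2,3,5,8,9,10]=20  [3,5,7,8,9,10]=15  [4,6,7,8,9,10]=1  [5,6,7,8,9,10]=6
  size 7 → [0,2,3,5,8,9,10]=35  [1,4,6,7,8,9,10]=1  [2,3,5,7,8,9,10]=35  [3,5,6,7,8,9,10]=21  [4,5,6,7,8,9,10]=7
  size 8 → [0,2,3,5,7,8,9,10]=70  [1,4,5,6,7,8,9,10]=8  [2,3,5,6,7,8,9,10]=56  [3,4,5,6,7,8,9,10]=28
  size 9 → [0,2,3,5,6,7,8,9,10]=126  [1,3,4,5,6,7,8,9,10]=36  [2,3,4,5,6,7,8,9,10]=84
  first=0(r) contributes 120
  first=1(q) contributes 210
|[w]| = 330

330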